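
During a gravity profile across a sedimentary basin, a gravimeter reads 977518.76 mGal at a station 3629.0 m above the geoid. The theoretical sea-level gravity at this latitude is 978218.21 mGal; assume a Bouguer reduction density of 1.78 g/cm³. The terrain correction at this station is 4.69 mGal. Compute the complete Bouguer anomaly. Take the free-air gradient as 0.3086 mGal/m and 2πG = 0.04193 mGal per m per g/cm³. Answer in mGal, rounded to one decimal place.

154.3

Free-air correction = 0.3086 × 3629.0 = 1119.91 mGal
Free-air anomaly = 977518.76 − 978218.21 + (1119.91) = 420.46 mGal
Bouguer slab correction = 0.04193 × 1.78 × 3629.0 = 270.85 mGal
Simple Bouguer anomaly = 420.46 − (270.85) = 149.61 mGal
Complete Bouguer anomaly = 149.61 + 4.69 = 154.30 mGal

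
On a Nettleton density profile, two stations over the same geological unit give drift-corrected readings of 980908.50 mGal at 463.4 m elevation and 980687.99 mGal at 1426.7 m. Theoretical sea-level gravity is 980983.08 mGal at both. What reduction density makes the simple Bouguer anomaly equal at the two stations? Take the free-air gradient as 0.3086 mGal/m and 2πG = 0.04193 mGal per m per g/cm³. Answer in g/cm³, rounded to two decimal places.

1.90

Δg_obs = 980687.99 − 980908.50 = -220.51 mGal over Δh = 1426.7 − 463.4 = 963.3 m
Equal Bouguer anomalies ⇒ Δg_obs + (0.3086 − 0.04193ρ)·Δh = 0
0.3086 − 0.04193ρ = −Δg_obs/Δh = 0.22891
ρ = (0.3086 − 0.22891) / 0.04193 = 1.90 g/cm³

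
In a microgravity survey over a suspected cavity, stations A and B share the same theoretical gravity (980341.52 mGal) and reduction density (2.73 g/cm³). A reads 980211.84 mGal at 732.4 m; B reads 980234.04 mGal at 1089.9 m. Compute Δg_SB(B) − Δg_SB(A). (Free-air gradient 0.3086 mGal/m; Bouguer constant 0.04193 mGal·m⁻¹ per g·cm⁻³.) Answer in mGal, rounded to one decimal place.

91.6

Δg_SB(A) = 980211.84 − 980341.52 + 0.3086×732.4 − 0.04193×2.73×732.4 = 12.50 mGal
Δg_SB(B) = 980234.04 − 980341.52 + 0.3086×1089.9 − 0.04193×2.73×1089.9 = 104.10 mGal
Difference = 104.10 − (12.50) = 91.60 mGal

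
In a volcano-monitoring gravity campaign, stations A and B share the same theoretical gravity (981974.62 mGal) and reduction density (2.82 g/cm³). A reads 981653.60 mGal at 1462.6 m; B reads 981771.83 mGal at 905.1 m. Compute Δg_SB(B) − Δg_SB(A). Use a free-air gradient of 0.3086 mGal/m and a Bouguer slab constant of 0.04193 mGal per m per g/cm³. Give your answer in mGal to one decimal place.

Δg_SB(A) = 981653.60 − 981974.62 + 0.3086×1462.6 − 0.04193×2.82×1462.6 = -42.60 mGal
Δg_SB(B) = 981771.83 − 981974.62 + 0.3086×905.1 − 0.04193×2.82×905.1 = -30.50 mGal
Difference = -30.50 − (-42.60) = 12.10 mGal

12.1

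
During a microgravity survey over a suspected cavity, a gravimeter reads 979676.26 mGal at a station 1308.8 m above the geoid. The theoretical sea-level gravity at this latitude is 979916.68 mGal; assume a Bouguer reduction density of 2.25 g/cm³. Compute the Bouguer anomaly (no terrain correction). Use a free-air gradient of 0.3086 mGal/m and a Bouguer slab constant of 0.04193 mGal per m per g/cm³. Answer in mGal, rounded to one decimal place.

Free-air correction = 0.3086 × 1308.8 = 403.90 mGal
Free-air anomaly = 979676.26 − 979916.68 + (403.90) = 163.48 mGal
Bouguer slab correction = 0.04193 × 2.25 × 1308.8 = 123.48 mGal
Simple Bouguer anomaly = 163.48 − (123.48) = 40.00 mGal

40.0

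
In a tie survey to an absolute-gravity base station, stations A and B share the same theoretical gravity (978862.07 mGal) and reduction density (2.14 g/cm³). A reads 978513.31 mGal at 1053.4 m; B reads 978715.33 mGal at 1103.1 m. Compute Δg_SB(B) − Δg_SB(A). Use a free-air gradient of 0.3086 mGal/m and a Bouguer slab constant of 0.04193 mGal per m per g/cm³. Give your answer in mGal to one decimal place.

Δg_SB(A) = 978513.31 − 978862.07 + 0.3086×1053.4 − 0.04193×2.14×1053.4 = -118.20 mGal
Δg_SB(B) = 978715.33 − 978862.07 + 0.3086×1103.1 − 0.04193×2.14×1103.1 = 94.70 mGal
Difference = 94.70 − (-118.20) = 212.90 mGal

212.9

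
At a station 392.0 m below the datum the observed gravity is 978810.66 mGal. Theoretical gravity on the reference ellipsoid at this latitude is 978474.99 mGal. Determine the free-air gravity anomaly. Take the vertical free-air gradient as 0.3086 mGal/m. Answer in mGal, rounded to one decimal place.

214.7

Free-air correction = 0.3086 × -392.0 = -120.97 mGal
Free-air anomaly = 978810.66 − 978474.99 + (-120.97) = 214.70 mGal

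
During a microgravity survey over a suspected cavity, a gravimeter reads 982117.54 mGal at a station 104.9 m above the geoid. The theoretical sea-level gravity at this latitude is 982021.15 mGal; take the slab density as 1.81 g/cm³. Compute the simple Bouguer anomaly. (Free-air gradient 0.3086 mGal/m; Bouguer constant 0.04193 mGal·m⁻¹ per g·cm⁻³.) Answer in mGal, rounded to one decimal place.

120.8

Free-air correction = 0.3086 × 104.9 = 32.37 mGal
Free-air anomaly = 982117.54 − 982021.15 + (32.37) = 128.76 mGal
Bouguer slab correction = 0.04193 × 1.81 × 104.9 = 7.96 mGal
Simple Bouguer anomaly = 128.76 − (7.96) = 120.80 mGal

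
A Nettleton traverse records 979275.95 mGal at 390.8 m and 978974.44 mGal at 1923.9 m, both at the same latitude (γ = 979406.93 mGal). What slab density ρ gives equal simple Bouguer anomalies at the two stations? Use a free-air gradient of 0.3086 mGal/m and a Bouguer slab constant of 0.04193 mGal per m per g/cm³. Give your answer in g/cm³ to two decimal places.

2.67

Δg_obs = 978974.44 − 979275.95 = -301.51 mGal over Δh = 1923.9 − 390.8 = 1533.1 m
Equal Bouguer anomalies ⇒ Δg_obs + (0.3086 − 0.04193ρ)·Δh = 0
0.3086 − 0.04193ρ = −Δg_obs/Δh = 0.19667
ρ = (0.3086 − 0.19667) / 0.04193 = 2.67 g/cm³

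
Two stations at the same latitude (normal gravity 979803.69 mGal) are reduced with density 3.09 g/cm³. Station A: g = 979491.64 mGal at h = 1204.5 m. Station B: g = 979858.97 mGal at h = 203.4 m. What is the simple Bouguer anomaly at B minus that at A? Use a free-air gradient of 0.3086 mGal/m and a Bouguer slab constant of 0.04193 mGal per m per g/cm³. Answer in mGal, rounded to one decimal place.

Δg_SB(A) = 979491.64 − 979803.69 + 0.3086×1204.5 − 0.04193×3.09×1204.5 = -96.40 mGal
Δg_SB(B) = 979858.97 − 979803.69 + 0.3086×203.4 − 0.04193×3.09×203.4 = 91.70 mGal
Difference = 91.70 − (-96.40) = 188.10 mGal

188.1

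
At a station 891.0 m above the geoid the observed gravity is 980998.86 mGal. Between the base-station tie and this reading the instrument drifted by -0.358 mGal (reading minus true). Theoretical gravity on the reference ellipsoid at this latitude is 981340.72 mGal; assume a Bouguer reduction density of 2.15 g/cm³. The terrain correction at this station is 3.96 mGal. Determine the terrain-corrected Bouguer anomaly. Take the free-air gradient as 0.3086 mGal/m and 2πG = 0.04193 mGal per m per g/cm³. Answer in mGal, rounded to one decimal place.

-142.9

Drift-corrected reading = 980998.86 − (-0.358) = 980999.218 mGal
Free-air correction = 0.3086 × 891.0 = 274.96 mGal
Free-air anomaly = 980999.218 − 981340.72 + (274.96) = -66.542 mGal
Bouguer slab correction = 0.04193 × 2.15 × 891.0 = 80.32 mGal
Simple Bouguer anomaly = -66.542 − (80.32) = -146.862 mGal
Complete Bouguer anomaly = -146.862 + 3.96 = -142.902 mGal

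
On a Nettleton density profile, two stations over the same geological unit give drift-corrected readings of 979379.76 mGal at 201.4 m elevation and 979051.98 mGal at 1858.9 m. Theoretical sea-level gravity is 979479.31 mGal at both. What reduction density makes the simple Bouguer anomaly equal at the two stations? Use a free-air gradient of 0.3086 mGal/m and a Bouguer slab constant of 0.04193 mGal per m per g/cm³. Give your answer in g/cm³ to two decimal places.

Δg_obs = 979051.98 − 979379.76 = -327.78 mGal over Δh = 1858.9 − 201.4 = 1657.5 m
Equal Bouguer anomalies ⇒ Δg_obs + (0.3086 − 0.04193ρ)·Δh = 0
0.3086 − 0.04193ρ = −Δg_obs/Δh = 0.19776
ρ = (0.3086 − 0.19776) / 0.04193 = 2.64 g/cm³

2.64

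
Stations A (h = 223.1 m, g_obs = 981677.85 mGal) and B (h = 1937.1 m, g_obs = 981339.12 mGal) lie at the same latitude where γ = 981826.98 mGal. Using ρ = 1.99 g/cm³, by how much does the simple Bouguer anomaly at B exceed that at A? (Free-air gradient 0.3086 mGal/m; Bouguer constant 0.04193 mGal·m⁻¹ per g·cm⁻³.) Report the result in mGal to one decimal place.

47.2

Δg_SB(A) = 981677.85 − 981826.98 + 0.3086×223.1 − 0.04193×1.99×223.1 = -98.90 mGal
Δg_SB(B) = 981339.12 − 981826.98 + 0.3086×1937.1 − 0.04193×1.99×1937.1 = -51.70 mGal
Difference = -51.70 − (-98.90) = 47.20 mGal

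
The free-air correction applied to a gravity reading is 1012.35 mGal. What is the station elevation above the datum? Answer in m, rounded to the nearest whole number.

3280

h = 1012.35 / 0.3086 = 3280.46 m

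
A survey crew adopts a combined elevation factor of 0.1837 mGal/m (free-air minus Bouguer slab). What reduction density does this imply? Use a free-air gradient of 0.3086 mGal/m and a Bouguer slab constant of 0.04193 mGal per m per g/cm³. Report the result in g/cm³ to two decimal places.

0.1837 = 0.3086 − 0.04193 × ρ
ρ = (0.3086 − 0.1837) / 0.04193 = 2.98 g/cm³

2.98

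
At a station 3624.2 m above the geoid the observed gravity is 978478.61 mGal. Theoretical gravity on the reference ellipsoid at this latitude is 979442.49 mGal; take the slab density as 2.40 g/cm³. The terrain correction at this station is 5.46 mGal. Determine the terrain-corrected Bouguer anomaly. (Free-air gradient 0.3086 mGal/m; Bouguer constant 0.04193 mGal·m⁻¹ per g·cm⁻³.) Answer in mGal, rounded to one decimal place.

-204.7

Free-air correction = 0.3086 × 3624.2 = 1118.43 mGal
Free-air anomaly = 978478.61 − 979442.49 + (1118.43) = 154.55 mGal
Bouguer slab correction = 0.04193 × 2.40 × 3624.2 = 364.71 mGal
Simple Bouguer anomaly = 154.55 − (364.71) = -210.16 mGal
Complete Bouguer anomaly = -210.16 + 5.46 = -204.70 mGal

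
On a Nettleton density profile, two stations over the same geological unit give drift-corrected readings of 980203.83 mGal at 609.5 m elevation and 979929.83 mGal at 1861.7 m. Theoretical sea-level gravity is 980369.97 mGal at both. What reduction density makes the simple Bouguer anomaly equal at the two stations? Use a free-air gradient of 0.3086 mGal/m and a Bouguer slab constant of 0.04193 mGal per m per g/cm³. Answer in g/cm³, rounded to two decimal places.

2.14

Δg_obs = 979929.83 − 980203.83 = -274.00 mGal over Δh = 1861.7 − 609.5 = 1252.2 m
Equal Bouguer anomalies ⇒ Δg_obs + (0.3086 − 0.04193ρ)·Δh = 0
0.3086 − 0.04193ρ = −Δg_obs/Δh = 0.21881
ρ = (0.3086 − 0.21881) / 0.04193 = 2.14 g/cm³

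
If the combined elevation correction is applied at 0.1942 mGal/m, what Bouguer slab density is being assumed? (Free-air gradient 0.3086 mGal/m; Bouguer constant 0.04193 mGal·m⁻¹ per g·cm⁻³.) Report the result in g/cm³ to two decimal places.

0.1942 = 0.3086 − 0.04193 × ρ
ρ = (0.3086 − 0.1942) / 0.04193 = 2.73 g/cm³

2.73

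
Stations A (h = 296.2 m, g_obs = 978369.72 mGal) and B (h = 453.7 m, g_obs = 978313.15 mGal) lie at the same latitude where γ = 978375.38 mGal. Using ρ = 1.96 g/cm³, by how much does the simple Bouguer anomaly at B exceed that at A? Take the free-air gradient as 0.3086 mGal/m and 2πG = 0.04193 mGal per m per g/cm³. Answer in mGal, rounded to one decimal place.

Δg_SB(A) = 978369.72 − 978375.38 + 0.3086×296.2 − 0.04193×1.96×296.2 = 61.40 mGal
Δg_SB(B) = 978313.15 − 978375.38 + 0.3086×453.7 − 0.04193×1.96×453.7 = 40.50 mGal
Difference = 40.50 − (61.40) = -20.90 mGal

-20.9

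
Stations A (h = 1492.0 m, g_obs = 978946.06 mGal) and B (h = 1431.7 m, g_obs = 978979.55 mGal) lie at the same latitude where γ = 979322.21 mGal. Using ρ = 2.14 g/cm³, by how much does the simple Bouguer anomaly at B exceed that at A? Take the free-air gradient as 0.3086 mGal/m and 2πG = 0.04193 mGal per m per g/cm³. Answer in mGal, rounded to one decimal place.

Δg_SB(A) = 978946.06 − 979322.21 + 0.3086×1492.0 − 0.04193×2.14×1492.0 = -49.60 mGal
Δg_SB(B) = 978979.55 − 979322.21 + 0.3086×1431.7 − 0.04193×2.14×1431.7 = -29.30 mGal
Difference = -29.30 − (-49.60) = 20.30 mGal

20.3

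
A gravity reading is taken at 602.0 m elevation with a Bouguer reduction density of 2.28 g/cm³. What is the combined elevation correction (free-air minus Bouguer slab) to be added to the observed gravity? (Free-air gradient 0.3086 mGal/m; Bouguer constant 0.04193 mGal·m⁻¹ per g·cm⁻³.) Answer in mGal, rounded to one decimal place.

Combined gradient = 0.3086 − 0.04193 × 2.28 = 0.2129996 mGal/m
Combined elevation correction = 0.2129996 × 602.0 = 128.2 mGal

128.2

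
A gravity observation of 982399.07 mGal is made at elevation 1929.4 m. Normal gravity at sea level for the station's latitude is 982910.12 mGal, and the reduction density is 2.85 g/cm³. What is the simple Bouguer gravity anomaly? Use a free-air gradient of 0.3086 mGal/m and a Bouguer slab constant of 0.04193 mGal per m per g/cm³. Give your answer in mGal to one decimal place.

Free-air correction = 0.3086 × 1929.4 = 595.41 mGal
Free-air anomaly = 982399.07 − 982910.12 + (595.41) = 84.36 mGal
Bouguer slab correction = 0.04193 × 2.85 × 1929.4 = 230.56 mGal
Simple Bouguer anomaly = 84.36 − (230.56) = -146.20 mGal

-146.2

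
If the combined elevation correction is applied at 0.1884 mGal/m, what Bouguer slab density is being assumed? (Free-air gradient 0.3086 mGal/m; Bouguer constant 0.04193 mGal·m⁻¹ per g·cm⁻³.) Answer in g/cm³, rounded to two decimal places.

2.87

0.1884 = 0.3086 − 0.04193 × ρ
ρ = (0.3086 − 0.1884) / 0.04193 = 2.87 g/cm³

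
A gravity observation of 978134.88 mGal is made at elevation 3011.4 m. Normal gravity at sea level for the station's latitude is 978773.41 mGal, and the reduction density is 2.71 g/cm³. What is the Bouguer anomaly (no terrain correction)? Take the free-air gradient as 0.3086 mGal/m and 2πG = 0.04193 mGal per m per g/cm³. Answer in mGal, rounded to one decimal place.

Free-air correction = 0.3086 × 3011.4 = 929.32 mGal
Free-air anomaly = 978134.88 − 978773.41 + (929.32) = 290.79 mGal
Bouguer slab correction = 0.04193 × 2.71 × 3011.4 = 342.19 mGal
Simple Bouguer anomaly = 290.79 − (342.19) = -51.40 mGal

-51.4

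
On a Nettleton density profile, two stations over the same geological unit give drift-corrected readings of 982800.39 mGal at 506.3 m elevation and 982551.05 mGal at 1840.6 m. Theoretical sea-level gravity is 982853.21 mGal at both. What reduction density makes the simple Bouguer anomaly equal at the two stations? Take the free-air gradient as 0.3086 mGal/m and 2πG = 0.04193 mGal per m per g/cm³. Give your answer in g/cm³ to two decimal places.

Δg_obs = 982551.05 − 982800.39 = -249.34 mGal over Δh = 1840.6 − 506.3 = 1334.3 m
Equal Bouguer anomalies ⇒ Δg_obs + (0.3086 − 0.04193ρ)·Δh = 0
0.3086 − 0.04193ρ = −Δg_obs/Δh = 0.18687
ρ = (0.3086 − 0.18687) / 0.04193 = 2.90 g/cm³

2.90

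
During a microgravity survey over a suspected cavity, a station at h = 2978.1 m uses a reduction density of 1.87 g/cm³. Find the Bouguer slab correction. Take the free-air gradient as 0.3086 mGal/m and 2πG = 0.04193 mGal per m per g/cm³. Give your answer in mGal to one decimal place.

233.5

Bouguer slab correction = 0.04193 × 1.87 × 2978.1 = 233.5 mGal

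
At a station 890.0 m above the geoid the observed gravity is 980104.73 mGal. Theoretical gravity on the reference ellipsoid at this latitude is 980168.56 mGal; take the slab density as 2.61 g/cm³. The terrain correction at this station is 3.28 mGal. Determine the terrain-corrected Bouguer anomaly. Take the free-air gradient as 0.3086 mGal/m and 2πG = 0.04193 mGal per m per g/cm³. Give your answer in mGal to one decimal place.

116.7

Free-air correction = 0.3086 × 890.0 = 274.65 mGal
Free-air anomaly = 980104.73 − 980168.56 + (274.65) = 210.82 mGal
Bouguer slab correction = 0.04193 × 2.61 × 890.0 = 97.40 mGal
Simple Bouguer anomaly = 210.82 − (97.40) = 113.42 mGal
Complete Bouguer anomaly = 113.42 + 3.28 = 116.70 mGal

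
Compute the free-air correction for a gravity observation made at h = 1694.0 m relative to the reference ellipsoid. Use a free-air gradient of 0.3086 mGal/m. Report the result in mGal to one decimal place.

Free-air correction = 0.3086 × 1694.0 = 522.8 mGal

522.8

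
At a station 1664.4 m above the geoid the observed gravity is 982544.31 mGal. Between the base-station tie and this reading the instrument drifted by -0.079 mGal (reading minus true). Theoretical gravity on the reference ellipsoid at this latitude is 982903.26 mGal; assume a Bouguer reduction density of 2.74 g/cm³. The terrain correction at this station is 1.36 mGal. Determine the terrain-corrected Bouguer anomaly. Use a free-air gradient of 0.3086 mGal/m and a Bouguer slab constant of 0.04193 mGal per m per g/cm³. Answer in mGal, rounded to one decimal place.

Drift-corrected reading = 982544.31 − (-0.079) = 982544.389 mGal
Free-air correction = 0.3086 × 1664.4 = 513.63 mGal
Free-air anomaly = 982544.389 − 982903.26 + (513.63) = 154.759 mGal
Bouguer slab correction = 0.04193 × 2.74 × 1664.4 = 191.22 mGal
Simple Bouguer anomaly = 154.759 − (191.22) = -36.461 mGal
Complete Bouguer anomaly = -36.461 + 1.36 = -35.101 mGal

-35.1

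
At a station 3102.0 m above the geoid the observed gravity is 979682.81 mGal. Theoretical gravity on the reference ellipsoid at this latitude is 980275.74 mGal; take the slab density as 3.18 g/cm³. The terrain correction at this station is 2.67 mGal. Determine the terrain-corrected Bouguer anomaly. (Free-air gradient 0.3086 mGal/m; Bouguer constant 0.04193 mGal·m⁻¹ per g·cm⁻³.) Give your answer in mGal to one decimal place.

Free-air correction = 0.3086 × 3102.0 = 957.28 mGal
Free-air anomaly = 979682.81 − 980275.74 + (957.28) = 364.35 mGal
Bouguer slab correction = 0.04193 × 3.18 × 3102.0 = 413.61 mGal
Simple Bouguer anomaly = 364.35 − (413.61) = -49.26 mGal
Complete Bouguer anomaly = -49.26 + 2.67 = -46.59 mGal

-46.6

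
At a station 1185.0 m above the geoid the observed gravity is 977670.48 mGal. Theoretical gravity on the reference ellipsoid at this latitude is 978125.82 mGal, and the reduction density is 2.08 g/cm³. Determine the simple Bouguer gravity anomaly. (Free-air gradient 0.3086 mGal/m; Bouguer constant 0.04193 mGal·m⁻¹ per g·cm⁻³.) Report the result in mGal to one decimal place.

-193.0

Free-air correction = 0.3086 × 1185.0 = 365.69 mGal
Free-air anomaly = 977670.48 − 978125.82 + (365.69) = -89.65 mGal
Bouguer slab correction = 0.04193 × 2.08 × 1185.0 = 103.35 mGal
Simple Bouguer anomaly = -89.65 − (103.35) = -193.00 mGal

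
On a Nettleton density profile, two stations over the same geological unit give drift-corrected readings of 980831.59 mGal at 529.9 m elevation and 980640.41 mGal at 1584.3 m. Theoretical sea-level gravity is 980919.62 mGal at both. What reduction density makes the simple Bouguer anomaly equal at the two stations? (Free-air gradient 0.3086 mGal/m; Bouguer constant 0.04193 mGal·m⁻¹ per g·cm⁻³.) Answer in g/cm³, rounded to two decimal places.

3.04

Δg_obs = 980640.41 − 980831.59 = -191.18 mGal over Δh = 1584.3 − 529.9 = 1054.4 m
Equal Bouguer anomalies ⇒ Δg_obs + (0.3086 − 0.04193ρ)·Δh = 0
0.3086 − 0.04193ρ = −Δg_obs/Δh = 0.18132
ρ = (0.3086 − 0.18132) / 0.04193 = 3.04 g/cm³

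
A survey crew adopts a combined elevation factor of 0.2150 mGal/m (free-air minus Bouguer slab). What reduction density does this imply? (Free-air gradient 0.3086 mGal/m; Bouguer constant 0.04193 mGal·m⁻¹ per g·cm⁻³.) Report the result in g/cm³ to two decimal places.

2.23

0.2150 = 0.3086 − 0.04193 × ρ
ρ = (0.3086 − 0.2150) / 0.04193 = 2.23 g/cm³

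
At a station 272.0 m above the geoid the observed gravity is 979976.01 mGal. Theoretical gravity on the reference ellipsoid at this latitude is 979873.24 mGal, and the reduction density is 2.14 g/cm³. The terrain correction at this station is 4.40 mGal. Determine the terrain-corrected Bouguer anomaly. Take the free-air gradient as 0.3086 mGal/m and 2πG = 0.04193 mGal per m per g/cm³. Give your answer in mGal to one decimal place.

166.7

Free-air correction = 0.3086 × 272.0 = 83.94 mGal
Free-air anomaly = 979976.01 − 979873.24 + (83.94) = 186.71 mGal
Bouguer slab correction = 0.04193 × 2.14 × 272.0 = 24.41 mGal
Simple Bouguer anomaly = 186.71 − (24.41) = 162.30 mGal
Complete Bouguer anomaly = 162.30 + 4.40 = 166.70 mGal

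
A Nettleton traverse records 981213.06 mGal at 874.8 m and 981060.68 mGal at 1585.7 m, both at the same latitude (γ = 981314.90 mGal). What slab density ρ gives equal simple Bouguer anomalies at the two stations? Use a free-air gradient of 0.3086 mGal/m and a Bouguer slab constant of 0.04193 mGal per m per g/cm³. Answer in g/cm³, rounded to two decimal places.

2.25

Δg_obs = 981060.68 − 981213.06 = -152.38 mGal over Δh = 1585.7 − 874.8 = 710.9 m
Equal Bouguer anomalies ⇒ Δg_obs + (0.3086 − 0.04193ρ)·Δh = 0
0.3086 − 0.04193ρ = −Δg_obs/Δh = 0.21435
ρ = (0.3086 − 0.21435) / 0.04193 = 2.25 g/cm³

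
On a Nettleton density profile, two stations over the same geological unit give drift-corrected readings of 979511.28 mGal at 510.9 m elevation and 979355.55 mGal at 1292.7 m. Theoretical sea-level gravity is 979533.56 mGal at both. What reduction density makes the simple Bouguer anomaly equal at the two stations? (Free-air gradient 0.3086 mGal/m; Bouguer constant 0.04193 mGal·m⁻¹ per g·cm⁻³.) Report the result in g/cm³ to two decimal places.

2.61

Δg_obs = 979355.55 − 979511.28 = -155.73 mGal over Δh = 1292.7 − 510.9 = 781.8 m
Equal Bouguer anomalies ⇒ Δg_obs + (0.3086 − 0.04193ρ)·Δh = 0
0.3086 − 0.04193ρ = −Δg_obs/Δh = 0.19919
ρ = (0.3086 − 0.19919) / 0.04193 = 2.61 g/cm³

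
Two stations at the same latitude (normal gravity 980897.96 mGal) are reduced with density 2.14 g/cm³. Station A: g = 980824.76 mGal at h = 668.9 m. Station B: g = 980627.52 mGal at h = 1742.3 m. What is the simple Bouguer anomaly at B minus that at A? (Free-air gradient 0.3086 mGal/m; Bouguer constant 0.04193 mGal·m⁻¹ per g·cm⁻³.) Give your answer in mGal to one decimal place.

37.7

Δg_SB(A) = 980824.76 − 980897.96 + 0.3086×668.9 − 0.04193×2.14×668.9 = 73.20 mGal
Δg_SB(B) = 980627.52 − 980897.96 + 0.3086×1742.3 − 0.04193×2.14×1742.3 = 110.90 mGal
Difference = 110.90 − (73.20) = 37.70 mGal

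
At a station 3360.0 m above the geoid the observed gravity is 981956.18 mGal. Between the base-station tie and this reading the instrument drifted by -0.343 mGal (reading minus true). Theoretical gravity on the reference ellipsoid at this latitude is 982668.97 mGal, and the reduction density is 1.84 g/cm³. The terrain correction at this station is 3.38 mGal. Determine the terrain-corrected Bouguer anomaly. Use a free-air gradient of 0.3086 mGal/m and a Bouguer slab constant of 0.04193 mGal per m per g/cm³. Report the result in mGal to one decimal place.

68.6

Drift-corrected reading = 981956.18 − (-0.343) = 981956.523 mGal
Free-air correction = 0.3086 × 3360.0 = 1036.90 mGal
Free-air anomaly = 981956.523 − 982668.97 + (1036.90) = 324.453 mGal
Bouguer slab correction = 0.04193 × 1.84 × 3360.0 = 259.23 mGal
Simple Bouguer anomaly = 324.453 − (259.23) = 65.223 mGal
Complete Bouguer anomaly = 65.223 + 3.38 = 68.603 mGal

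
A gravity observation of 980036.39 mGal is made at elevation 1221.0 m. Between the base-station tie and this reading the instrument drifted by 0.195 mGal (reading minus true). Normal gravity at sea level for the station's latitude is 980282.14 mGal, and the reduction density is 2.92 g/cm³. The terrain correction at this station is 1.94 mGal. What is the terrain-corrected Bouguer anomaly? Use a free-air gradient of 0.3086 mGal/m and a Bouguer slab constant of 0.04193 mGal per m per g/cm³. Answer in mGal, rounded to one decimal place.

Drift-corrected reading = 980036.39 − (0.195) = 980036.195 mGal
Free-air correction = 0.3086 × 1221.0 = 376.80 mGal
Free-air anomaly = 980036.195 − 980282.14 + (376.80) = 130.855 mGal
Bouguer slab correction = 0.04193 × 2.92 × 1221.0 = 149.49 mGal
Simple Bouguer anomaly = 130.855 − (149.49) = -18.635 mGal
Complete Bouguer anomaly = -18.635 + 1.94 = -16.695 mGal

-16.7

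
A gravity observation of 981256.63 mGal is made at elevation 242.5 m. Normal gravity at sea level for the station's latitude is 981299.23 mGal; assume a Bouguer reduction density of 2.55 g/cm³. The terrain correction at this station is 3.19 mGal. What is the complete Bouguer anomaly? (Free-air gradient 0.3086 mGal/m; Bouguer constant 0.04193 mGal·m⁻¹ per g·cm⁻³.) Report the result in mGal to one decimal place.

9.5

Free-air correction = 0.3086 × 242.5 = 74.84 mGal
Free-air anomaly = 981256.63 − 981299.23 + (74.84) = 32.24 mGal
Bouguer slab correction = 0.04193 × 2.55 × 242.5 = 25.93 mGal
Simple Bouguer anomaly = 32.24 − (25.93) = 6.31 mGal
Complete Bouguer anomaly = 6.31 + 3.19 = 9.50 mGal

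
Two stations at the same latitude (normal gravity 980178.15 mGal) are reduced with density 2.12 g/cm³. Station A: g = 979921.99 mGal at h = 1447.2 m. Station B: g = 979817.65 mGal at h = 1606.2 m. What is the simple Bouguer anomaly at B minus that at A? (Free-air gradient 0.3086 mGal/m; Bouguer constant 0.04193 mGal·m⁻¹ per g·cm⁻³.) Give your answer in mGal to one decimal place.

-69.4

Δg_SB(A) = 979921.99 − 980178.15 + 0.3086×1447.2 − 0.04193×2.12×1447.2 = 61.80 mGal
Δg_SB(B) = 979817.65 − 980178.15 + 0.3086×1606.2 − 0.04193×2.12×1606.2 = -7.60 mGal
Difference = -7.60 − (61.80) = -69.40 mGal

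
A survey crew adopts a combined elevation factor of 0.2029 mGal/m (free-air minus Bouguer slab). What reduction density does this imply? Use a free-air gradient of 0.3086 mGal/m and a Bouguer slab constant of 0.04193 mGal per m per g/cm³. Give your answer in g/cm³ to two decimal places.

0.2029 = 0.3086 − 0.04193 × ρ
ρ = (0.3086 − 0.2029) / 0.04193 = 2.52 g/cm³

2.52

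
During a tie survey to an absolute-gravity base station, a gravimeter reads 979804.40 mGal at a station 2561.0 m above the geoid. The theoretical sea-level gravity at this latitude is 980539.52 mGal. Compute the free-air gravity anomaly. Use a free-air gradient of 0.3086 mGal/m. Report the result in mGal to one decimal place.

55.2

Free-air correction = 0.3086 × 2561.0 = 790.32 mGal
Free-air anomaly = 979804.40 − 980539.52 + (790.32) = 55.20 mGal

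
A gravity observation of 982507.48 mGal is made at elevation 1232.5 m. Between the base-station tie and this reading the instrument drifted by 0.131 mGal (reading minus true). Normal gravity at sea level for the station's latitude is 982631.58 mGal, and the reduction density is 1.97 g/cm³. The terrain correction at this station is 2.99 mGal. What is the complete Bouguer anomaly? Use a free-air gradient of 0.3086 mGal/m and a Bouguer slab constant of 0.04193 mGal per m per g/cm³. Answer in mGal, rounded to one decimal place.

157.3

Drift-corrected reading = 982507.48 − (0.131) = 982507.349 mGal
Free-air correction = 0.3086 × 1232.5 = 380.35 mGal
Free-air anomaly = 982507.349 − 982631.58 + (380.35) = 256.119 mGal
Bouguer slab correction = 0.04193 × 1.97 × 1232.5 = 101.81 mGal
Simple Bouguer anomaly = 256.119 − (101.81) = 154.309 mGal
Complete Bouguer anomaly = 154.309 + 2.99 = 157.299 mGal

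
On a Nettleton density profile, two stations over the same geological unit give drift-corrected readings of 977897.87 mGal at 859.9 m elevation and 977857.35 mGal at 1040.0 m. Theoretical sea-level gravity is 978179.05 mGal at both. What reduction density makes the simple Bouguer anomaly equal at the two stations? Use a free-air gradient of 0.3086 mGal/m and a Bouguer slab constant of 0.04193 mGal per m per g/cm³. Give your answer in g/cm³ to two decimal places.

Δg_obs = 977857.35 − 977897.87 = -40.52 mGal over Δh = 1040.0 − 859.9 = 180.1 m
Equal Bouguer anomalies ⇒ Δg_obs + (0.3086 − 0.04193ρ)·Δh = 0
0.3086 − 0.04193ρ = −Δg_obs/Δh = 0.22499
ρ = (0.3086 − 0.22499) / 0.04193 = 1.99 g/cm³

1.99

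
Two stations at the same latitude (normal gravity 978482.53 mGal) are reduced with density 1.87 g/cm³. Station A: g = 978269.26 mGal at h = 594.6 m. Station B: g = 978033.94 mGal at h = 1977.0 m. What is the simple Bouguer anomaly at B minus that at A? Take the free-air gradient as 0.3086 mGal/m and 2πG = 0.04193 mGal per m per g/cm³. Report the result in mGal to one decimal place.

82.9

Δg_SB(A) = 978269.26 − 978482.53 + 0.3086×594.6 − 0.04193×1.87×594.6 = -76.40 mGal
Δg_SB(B) = 978033.94 − 978482.53 + 0.3086×1977.0 − 0.04193×1.87×1977.0 = 6.50 mGal
Difference = 6.50 − (-76.40) = 82.90 mGal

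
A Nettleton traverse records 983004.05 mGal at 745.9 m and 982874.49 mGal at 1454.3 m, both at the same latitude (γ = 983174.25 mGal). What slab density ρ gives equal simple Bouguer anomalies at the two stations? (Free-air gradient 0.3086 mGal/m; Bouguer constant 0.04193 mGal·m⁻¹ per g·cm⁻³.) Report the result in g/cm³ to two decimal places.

Δg_obs = 982874.49 − 983004.05 = -129.56 mGal over Δh = 1454.3 − 745.9 = 708.4 m
Equal Bouguer anomalies ⇒ Δg_obs + (0.3086 − 0.04193ρ)·Δh = 0
0.3086 − 0.04193ρ = −Δg_obs/Δh = 0.18289
ρ = (0.3086 − 0.18289) / 0.04193 = 3.00 g/cm³

3.00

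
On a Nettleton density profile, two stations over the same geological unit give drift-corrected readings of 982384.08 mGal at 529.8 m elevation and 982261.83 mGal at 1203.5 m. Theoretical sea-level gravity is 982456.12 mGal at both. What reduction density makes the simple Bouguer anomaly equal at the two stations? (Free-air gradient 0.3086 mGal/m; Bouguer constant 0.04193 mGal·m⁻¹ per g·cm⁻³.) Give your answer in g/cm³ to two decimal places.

Δg_obs = 982261.83 − 982384.08 = -122.25 mGal over Δh = 1203.5 − 529.8 = 673.7 m
Equal Bouguer anomalies ⇒ Δg_obs + (0.3086 − 0.04193ρ)·Δh = 0
0.3086 − 0.04193ρ = −Δg_obs/Δh = 0.18146
ρ = (0.3086 − 0.18146) / 0.04193 = 3.03 g/cm³

3.03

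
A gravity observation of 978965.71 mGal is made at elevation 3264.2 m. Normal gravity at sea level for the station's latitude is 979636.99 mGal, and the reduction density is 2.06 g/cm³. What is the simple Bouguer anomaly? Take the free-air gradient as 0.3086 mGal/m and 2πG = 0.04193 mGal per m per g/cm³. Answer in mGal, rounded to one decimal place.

54.1

Free-air correction = 0.3086 × 3264.2 = 1007.33 mGal
Free-air anomaly = 978965.71 − 979636.99 + (1007.33) = 336.05 mGal
Bouguer slab correction = 0.04193 × 2.06 × 3264.2 = 281.95 mGal
Simple Bouguer anomaly = 336.05 − (281.95) = 54.10 mGal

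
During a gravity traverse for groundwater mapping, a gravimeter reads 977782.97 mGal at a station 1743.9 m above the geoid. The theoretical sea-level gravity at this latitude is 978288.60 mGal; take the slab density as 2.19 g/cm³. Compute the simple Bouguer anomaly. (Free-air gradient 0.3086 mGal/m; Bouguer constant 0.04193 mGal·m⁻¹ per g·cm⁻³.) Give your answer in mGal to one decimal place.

Free-air correction = 0.3086 × 1743.9 = 538.17 mGal
Free-air anomaly = 977782.97 − 978288.60 + (538.17) = 32.54 mGal
Bouguer slab correction = 0.04193 × 2.19 × 1743.9 = 160.14 mGal
Simple Bouguer anomaly = 32.54 − (160.14) = -127.60 mGal

-127.6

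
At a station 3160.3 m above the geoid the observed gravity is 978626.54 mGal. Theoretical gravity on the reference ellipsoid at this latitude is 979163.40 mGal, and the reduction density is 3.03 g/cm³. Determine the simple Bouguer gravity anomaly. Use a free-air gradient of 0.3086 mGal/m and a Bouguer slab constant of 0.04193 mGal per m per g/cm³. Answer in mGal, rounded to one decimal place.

Free-air correction = 0.3086 × 3160.3 = 975.27 mGal
Free-air anomaly = 978626.54 − 979163.40 + (975.27) = 438.41 mGal
Bouguer slab correction = 0.04193 × 3.03 × 3160.3 = 401.51 mGal
Simple Bouguer anomaly = 438.41 − (401.51) = 36.90 mGal

36.9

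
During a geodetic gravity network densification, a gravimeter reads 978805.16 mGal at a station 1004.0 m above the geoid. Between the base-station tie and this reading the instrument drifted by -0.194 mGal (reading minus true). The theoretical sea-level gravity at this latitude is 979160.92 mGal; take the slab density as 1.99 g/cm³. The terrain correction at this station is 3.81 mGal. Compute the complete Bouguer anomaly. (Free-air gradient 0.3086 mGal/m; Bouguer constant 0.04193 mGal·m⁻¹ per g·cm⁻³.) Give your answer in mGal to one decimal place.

-125.7

Drift-corrected reading = 978805.16 − (-0.194) = 978805.354 mGal
Free-air correction = 0.3086 × 1004.0 = 309.83 mGal
Free-air anomaly = 978805.354 − 979160.92 + (309.83) = -45.736 mGal
Bouguer slab correction = 0.04193 × 1.99 × 1004.0 = 83.77 mGal
Simple Bouguer anomaly = -45.736 − (83.77) = -129.506 mGal
Complete Bouguer anomaly = -129.506 + 3.81 = -125.696 mGal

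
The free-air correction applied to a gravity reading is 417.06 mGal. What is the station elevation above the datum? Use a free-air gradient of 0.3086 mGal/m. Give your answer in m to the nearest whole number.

h = 417.06 / 0.3086 = 1351.46 m

1351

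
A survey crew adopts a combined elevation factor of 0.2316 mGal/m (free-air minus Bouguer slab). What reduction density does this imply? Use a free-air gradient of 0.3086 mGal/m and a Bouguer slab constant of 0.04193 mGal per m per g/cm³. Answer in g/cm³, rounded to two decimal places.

1.84

0.2316 = 0.3086 − 0.04193 × ρ
ρ = (0.3086 − 0.2316) / 0.04193 = 1.84 g/cm³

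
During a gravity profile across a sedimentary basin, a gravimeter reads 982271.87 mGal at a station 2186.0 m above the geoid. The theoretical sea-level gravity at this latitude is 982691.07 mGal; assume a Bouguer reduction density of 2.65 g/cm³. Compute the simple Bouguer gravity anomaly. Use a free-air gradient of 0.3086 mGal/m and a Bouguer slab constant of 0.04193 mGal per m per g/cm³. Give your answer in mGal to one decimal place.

12.5

Free-air correction = 0.3086 × 2186.0 = 674.60 mGal
Free-air anomaly = 982271.87 − 982691.07 + (674.60) = 255.40 mGal
Bouguer slab correction = 0.04193 × 2.65 × 2186.0 = 242.90 mGal
Simple Bouguer anomaly = 255.40 − (242.90) = 12.50 mGal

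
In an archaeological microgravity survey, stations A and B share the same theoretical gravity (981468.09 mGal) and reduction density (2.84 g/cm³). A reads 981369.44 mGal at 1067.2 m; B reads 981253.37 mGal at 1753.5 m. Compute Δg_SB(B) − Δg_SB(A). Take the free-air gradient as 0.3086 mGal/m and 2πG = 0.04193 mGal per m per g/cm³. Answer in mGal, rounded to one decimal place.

Δg_SB(A) = 981369.44 − 981468.09 + 0.3086×1067.2 − 0.04193×2.84×1067.2 = 103.60 mGal
Δg_SB(B) = 981253.37 − 981468.09 + 0.3086×1753.5 − 0.04193×2.84×1753.5 = 117.60 mGal
Difference = 117.60 − (103.60) = 14.00 mGal

14.0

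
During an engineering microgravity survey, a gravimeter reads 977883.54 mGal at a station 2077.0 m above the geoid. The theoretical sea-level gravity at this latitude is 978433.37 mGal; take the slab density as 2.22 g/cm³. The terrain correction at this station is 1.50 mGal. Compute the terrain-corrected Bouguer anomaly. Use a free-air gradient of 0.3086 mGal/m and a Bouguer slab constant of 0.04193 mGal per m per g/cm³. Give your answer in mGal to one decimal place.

Free-air correction = 0.3086 × 2077.0 = 640.96 mGal
Free-air anomaly = 977883.54 − 978433.37 + (640.96) = 91.13 mGal
Bouguer slab correction = 0.04193 × 2.22 × 2077.0 = 193.34 mGal
Simple Bouguer anomaly = 91.13 − (193.34) = -102.21 mGal
Complete Bouguer anomaly = -102.21 + 1.50 = -100.71 mGal

-100.7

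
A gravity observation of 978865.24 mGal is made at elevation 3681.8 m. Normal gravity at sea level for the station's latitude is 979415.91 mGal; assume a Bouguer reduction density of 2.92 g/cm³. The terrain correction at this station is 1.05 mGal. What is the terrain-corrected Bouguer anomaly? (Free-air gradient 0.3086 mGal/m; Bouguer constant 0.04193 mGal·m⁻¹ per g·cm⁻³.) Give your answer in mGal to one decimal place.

135.8

Free-air correction = 0.3086 × 3681.8 = 1136.20 mGal
Free-air anomaly = 978865.24 − 979415.91 + (1136.20) = 585.53 mGal
Bouguer slab correction = 0.04193 × 2.92 × 3681.8 = 450.78 mGal
Simple Bouguer anomaly = 585.53 − (450.78) = 134.75 mGal
Complete Bouguer anomaly = 134.75 + 1.05 = 135.80 mGal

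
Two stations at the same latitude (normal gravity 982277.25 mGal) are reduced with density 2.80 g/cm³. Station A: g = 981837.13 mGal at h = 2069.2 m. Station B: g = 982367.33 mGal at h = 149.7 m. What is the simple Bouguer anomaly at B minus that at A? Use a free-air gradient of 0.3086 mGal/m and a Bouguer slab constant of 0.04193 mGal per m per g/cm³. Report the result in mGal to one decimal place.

163.2

Δg_SB(A) = 981837.13 − 982277.25 + 0.3086×2069.2 − 0.04193×2.80×2069.2 = -44.50 mGal
Δg_SB(B) = 982367.33 − 982277.25 + 0.3086×149.7 − 0.04193×2.80×149.7 = 118.70 mGal
Difference = 118.70 − (-44.50) = 163.20 mGal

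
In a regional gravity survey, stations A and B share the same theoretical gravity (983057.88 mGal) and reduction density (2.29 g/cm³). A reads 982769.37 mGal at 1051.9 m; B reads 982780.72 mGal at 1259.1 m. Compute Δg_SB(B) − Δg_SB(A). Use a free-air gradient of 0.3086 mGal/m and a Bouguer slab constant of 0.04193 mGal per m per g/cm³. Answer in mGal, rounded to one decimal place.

55.4

Δg_SB(A) = 982769.37 − 983057.88 + 0.3086×1051.9 − 0.04193×2.29×1051.9 = -64.90 mGal
Δg_SB(B) = 982780.72 − 983057.88 + 0.3086×1259.1 − 0.04193×2.29×1259.1 = -9.50 mGal
Difference = -9.50 − (-64.90) = 55.40 mGal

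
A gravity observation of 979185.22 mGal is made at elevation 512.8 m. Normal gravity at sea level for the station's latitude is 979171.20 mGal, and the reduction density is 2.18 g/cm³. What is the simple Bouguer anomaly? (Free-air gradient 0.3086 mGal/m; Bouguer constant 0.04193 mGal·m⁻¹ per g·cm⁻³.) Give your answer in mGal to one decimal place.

125.4

Free-air correction = 0.3086 × 512.8 = 158.25 mGal
Free-air anomaly = 979185.22 − 979171.20 + (158.25) = 172.27 mGal
Bouguer slab correction = 0.04193 × 2.18 × 512.8 = 46.87 mGal
Simple Bouguer anomaly = 172.27 − (46.87) = 125.40 mGal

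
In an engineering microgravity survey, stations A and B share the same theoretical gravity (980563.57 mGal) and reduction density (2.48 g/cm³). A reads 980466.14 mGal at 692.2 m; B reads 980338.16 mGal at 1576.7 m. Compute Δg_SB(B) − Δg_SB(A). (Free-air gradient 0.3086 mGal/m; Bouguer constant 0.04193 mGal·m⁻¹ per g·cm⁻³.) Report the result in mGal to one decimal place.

53.0

Δg_SB(A) = 980466.14 − 980563.57 + 0.3086×692.2 − 0.04193×2.48×692.2 = 44.20 mGal
Δg_SB(B) = 980338.16 − 980563.57 + 0.3086×1576.7 − 0.04193×2.48×1576.7 = 97.20 mGal
Difference = 97.20 − (44.20) = 53.00 mGal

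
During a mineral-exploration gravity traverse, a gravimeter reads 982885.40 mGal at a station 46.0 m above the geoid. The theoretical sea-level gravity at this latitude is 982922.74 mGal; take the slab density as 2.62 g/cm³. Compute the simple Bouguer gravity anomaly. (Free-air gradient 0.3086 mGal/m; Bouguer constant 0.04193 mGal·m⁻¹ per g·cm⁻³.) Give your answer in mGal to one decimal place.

-28.2

Free-air correction = 0.3086 × 46.0 = 14.20 mGal
Free-air anomaly = 982885.40 − 982922.74 + (14.20) = -23.14 mGal
Bouguer slab correction = 0.04193 × 2.62 × 46.0 = 5.05 mGal
Simple Bouguer anomaly = -23.14 − (5.05) = -28.19 mGal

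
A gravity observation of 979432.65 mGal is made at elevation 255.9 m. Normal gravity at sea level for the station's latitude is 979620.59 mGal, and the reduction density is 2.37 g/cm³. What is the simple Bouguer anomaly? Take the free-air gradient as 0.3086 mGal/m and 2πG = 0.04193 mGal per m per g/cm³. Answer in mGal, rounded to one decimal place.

-134.4

Free-air correction = 0.3086 × 255.9 = 78.97 mGal
Free-air anomaly = 979432.65 − 979620.59 + (78.97) = -108.97 mGal
Bouguer slab correction = 0.04193 × 2.37 × 255.9 = 25.43 mGal
Simple Bouguer anomaly = -108.97 − (25.43) = -134.40 mGal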